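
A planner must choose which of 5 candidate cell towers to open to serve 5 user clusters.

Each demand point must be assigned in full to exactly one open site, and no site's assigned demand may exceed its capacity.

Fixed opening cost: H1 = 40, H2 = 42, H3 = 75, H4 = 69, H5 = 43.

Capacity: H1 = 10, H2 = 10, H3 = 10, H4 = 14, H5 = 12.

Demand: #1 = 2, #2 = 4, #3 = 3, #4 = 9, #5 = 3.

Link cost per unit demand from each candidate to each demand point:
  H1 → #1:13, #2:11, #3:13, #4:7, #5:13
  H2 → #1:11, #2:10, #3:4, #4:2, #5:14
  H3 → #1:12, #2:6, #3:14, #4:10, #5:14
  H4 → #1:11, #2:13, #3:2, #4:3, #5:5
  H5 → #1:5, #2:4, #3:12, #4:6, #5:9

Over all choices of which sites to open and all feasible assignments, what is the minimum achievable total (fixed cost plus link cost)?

192

Open {H2, H5}; cheapest assignment that respects the capacities:
  H2 (cap 10, load 9): #4 — cost 9×2 = 18
  H5 (cap 12, load 12): #1, #2, #3, #5 — cost 2×5 + 4×4 + 3×12 + 3×9 = 89
  Shipping 107, fixed 85 → total 192.
  Any other capacity-feasible assignment to {H2, H5} ships for at least 107.
Compare {H4, H5}: its best feasible assignment gives total 198.
Compare {H2, H4, H5}: its best feasible assignment gives total 219.
Every other set of open sites that can feasibly serve all demand totals ≥ 198 even under its best assignment. Minimum: 192.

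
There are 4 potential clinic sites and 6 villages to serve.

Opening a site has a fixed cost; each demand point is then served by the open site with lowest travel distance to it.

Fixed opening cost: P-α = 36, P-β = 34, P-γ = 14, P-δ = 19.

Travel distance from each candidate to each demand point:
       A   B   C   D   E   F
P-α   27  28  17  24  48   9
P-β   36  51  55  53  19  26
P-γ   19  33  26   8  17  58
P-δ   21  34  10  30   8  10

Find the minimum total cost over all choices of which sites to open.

121

Open {P-γ, P-δ}: assign each demand point to its cheapest open site.
  A→P-γ 19, B→P-γ 33, C→P-δ 10, D→P-γ 8, E→P-δ 8, F→P-δ 10
  travel distance 88, fixed 33 → total 121.
Compare {P-δ}: travel distance 113 + fixed 19 = 132.
Compare {P-α, P-γ}: travel distance 98 + fixed 50 = 148.
Compare {P-α, P-γ, P-δ}: travel distance 82 + fixed 69 = 151.
All other subsets cost ≥ 132. Minimum total cost: 121.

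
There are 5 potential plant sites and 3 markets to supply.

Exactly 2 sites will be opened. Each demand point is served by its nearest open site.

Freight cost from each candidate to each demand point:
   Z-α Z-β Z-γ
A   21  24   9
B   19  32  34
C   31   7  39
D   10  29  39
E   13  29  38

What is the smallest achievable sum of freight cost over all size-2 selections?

Open {A, C}.
  Z-α→A 21, Z-β→C 7, Z-γ→A 9  ⇒ total 37.
Compare {A, D}: total 43.
Compare {A, E}: total 46.
No size-2 selection does better; minimum is 37.

37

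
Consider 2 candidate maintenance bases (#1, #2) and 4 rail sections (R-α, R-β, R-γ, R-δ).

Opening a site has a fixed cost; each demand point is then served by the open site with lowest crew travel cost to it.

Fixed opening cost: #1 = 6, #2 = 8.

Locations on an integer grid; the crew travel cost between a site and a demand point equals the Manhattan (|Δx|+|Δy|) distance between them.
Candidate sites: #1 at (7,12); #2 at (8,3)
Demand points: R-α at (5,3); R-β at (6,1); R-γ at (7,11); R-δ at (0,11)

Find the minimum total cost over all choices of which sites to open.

Open {#1, #2}: assign each demand point to its cheapest open site.
  R-α→#2 3, R-β→#2 4, R-γ→#1 1, R-δ→#1 8
  crew travel cost 16, fixed 14 → total 30.
Compare {#1}: crew travel cost 32 + fixed 6 = 38.
Compare {#2}: crew travel cost 32 + fixed 8 = 40.

30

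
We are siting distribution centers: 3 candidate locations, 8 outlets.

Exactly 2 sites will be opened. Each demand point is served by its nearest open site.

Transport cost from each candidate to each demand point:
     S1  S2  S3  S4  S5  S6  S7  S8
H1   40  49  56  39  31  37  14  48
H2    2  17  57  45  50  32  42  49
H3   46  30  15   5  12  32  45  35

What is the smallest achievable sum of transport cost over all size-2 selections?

Open {H2, H3}.
  S1→H2 2, S2→H2 17, S3→H3 15, S4→H3 5, S5→H3 12, S6→H2 32, S7→H2 42, S8→H3 35  ⇒ total 160.
Compare {H1, H3}: total 183.
Compare {H1, H2}: total 239.

160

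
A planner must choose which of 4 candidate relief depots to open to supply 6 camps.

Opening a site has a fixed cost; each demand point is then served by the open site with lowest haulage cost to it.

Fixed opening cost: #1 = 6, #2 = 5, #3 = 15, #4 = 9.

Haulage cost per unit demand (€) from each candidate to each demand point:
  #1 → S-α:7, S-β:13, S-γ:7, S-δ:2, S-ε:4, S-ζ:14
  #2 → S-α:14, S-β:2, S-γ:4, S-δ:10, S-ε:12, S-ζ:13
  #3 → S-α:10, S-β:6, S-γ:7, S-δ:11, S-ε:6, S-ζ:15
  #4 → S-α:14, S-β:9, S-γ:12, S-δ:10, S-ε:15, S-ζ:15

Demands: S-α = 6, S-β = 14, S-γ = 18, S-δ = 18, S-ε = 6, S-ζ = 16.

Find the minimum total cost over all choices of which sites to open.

Open {#1, #2}: assign each demand point to its cheapest open site.
  S-α→#1 6×7=42, S-β→#2 14×2=28, S-γ→#2 18×4=72, S-δ→#1 18×2=36, S-ε→#1 6×4=24, S-ζ→#2 16×13=208
  haulage cost 410, fixed 11 → total 421.
Compare {#1, #2, #4}: haulage cost 410 + fixed 20 = 430.
Compare {#1, #2, #3}: haulage cost 410 + fixed 26 = 436.
Compare {#1, #2, #3, #4}: haulage cost 410 + fixed 35 = 445.
All other subsets cost ≥ 430. Minimum total cost: 421.

421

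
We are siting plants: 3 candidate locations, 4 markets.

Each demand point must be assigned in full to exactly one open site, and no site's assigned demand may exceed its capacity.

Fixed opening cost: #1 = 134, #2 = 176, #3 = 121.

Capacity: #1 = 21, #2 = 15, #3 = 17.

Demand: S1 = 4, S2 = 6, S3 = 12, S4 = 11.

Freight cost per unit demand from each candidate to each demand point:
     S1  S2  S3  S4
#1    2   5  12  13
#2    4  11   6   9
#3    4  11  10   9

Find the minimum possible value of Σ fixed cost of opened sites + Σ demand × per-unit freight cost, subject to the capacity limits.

Open {#1, #3}; cheapest assignment that respects the capacities:
  #1 (cap 21, load 18): S2, S3 — cost 6×5 + 12×12 = 174
  #3 (cap 17, load 15): S1, S4 — cost 4×4 + 11×9 = 115
  Shipping 289, fixed 255 → total 544.
  Any other capacity-feasible assignment to {#1, #3} ships for at least 289.
Compare {#1, #2}: its best feasible assignment gives total 563.
Compare {#1, #2, #3}: its best feasible assignment gives total 640.
Every other set of open sites that can feasibly serve all demand totals ≥ 563 even under its best assignment. Minimum: 544.

544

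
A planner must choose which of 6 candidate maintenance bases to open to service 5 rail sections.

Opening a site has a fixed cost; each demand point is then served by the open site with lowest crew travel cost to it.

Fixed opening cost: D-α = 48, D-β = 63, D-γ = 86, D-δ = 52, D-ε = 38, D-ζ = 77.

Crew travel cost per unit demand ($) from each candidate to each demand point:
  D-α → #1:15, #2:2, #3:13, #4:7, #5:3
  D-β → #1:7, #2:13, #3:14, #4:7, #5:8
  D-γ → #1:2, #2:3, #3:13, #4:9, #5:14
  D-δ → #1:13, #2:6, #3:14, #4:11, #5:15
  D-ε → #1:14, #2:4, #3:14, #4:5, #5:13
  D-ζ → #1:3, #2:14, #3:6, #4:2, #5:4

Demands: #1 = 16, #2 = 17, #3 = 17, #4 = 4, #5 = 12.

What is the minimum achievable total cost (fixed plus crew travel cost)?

353

Open {D-α, D-ζ}: assign each demand point to its cheapest open site.
  #1→D-ζ 16×3=48, #2→D-α 17×2=34, #3→D-ζ 17×6=102, #4→D-ζ 4×2=8, #5→D-α 12×3=36
  crew travel cost 228, fixed 125 → total 353.
Compare {D-ε, D-ζ}: crew travel cost 274 + fixed 115 = 389.
Compare {D-α, D-ε, D-ζ}: crew travel cost 228 + fixed 163 = 391.
Compare {D-γ, D-ζ}: crew travel cost 241 + fixed 163 = 404.
All other subsets cost ≥ 389. Minimum total cost: 353.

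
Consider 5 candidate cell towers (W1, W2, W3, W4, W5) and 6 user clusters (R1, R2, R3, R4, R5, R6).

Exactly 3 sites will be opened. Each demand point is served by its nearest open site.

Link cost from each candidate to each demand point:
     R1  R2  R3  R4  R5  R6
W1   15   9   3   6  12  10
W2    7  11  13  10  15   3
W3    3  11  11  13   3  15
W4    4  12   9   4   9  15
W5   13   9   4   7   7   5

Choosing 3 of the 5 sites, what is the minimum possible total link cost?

Open {W1, W2, W3}.
  R1→W3 3, R2→W1 9, R3→W1 3, R4→W1 6, R5→W3 3, R6→W2 3  ⇒ total 27.
Compare {W3, W4, W5}: total 28.
Compare {W1, W3, W5}: total 29.
No size-3 selection does better; minimum is 27.

27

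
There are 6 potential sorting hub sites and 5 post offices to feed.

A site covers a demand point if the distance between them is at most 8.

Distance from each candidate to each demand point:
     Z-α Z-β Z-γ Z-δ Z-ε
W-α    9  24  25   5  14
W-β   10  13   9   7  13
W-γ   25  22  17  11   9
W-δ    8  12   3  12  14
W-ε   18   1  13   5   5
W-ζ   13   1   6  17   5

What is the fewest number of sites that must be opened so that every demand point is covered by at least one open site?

2

Coverage sets (demand points within 8 of each site):
  W-α: {Z-δ}
  W-β: {Z-δ}
  W-γ: {}
  W-δ: {Z-α, Z-γ}
  W-ε: {Z-β, Z-δ, Z-ε}
  W-ζ: {Z-β, Z-γ, Z-ε}
No single site covers all 5 demand points.
But {W-δ, W-ε} covers everything, so the minimum is 2.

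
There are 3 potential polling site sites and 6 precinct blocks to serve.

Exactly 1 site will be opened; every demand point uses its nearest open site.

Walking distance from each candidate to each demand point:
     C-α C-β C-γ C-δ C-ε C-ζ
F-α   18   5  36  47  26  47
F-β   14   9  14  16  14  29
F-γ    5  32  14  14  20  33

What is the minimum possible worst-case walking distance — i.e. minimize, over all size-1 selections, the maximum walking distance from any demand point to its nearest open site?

29

Open {F-β}.
  Farthest demand point is C-ζ at walking distance 29 (to F-β); all others are ≤ 29.
With {F-γ} the worst case is 33.
With {F-α} the worst case is 47.
No size-1 selection achieves below 29.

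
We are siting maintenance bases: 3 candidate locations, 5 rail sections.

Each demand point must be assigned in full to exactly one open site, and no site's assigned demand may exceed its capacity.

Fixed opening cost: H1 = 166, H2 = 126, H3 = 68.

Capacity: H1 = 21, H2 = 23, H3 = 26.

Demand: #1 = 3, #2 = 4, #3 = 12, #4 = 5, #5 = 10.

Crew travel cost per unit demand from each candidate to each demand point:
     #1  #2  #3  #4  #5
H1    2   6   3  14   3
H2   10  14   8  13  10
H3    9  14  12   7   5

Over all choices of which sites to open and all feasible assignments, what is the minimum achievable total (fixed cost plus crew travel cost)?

385

Open {H1, H3}; cheapest assignment that respects the capacities:
  H1 (cap 21, load 19): #1, #2, #3 — cost 3×2 + 4×6 + 12×3 = 66
  H3 (cap 26, load 15): #4, #5 — cost 5×7 + 10×5 = 85
  Shipping 151, fixed 234 → total 385.
  Any other capacity-feasible assignment to {H1, H3} ships for at least 151.
Compare {H2, H3}: its best feasible assignment gives total 458.
Compare {H1, H2, H3}: its best feasible assignment gives total 511.
Every other set of open sites that can feasibly serve all demand totals ≥ 458 even under its best assignment. Minimum: 385.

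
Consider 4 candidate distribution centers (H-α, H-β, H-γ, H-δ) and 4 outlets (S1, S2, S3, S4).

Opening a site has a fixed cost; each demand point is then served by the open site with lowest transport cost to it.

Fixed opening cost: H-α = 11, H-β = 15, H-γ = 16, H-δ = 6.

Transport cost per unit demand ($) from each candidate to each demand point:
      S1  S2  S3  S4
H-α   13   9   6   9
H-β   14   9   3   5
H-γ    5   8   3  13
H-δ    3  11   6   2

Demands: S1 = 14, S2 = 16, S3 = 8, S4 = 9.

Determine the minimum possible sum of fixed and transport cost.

234

Open {H-γ, H-δ}: assign each demand point to its cheapest open site.
  S1→H-δ 14×3=42, S2→H-γ 16×8=128, S3→H-γ 8×3=24, S4→H-δ 9×2=18
  transport cost 212, fixed 22 → total 234.
Compare {H-α, H-γ, H-δ}: transport cost 212 + fixed 33 = 245.
Compare {H-β, H-δ}: transport cost 228 + fixed 21 = 249.
Compare {H-β, H-γ, H-δ}: transport cost 212 + fixed 37 = 249.
All other subsets cost ≥ 245. Minimum total cost: 234.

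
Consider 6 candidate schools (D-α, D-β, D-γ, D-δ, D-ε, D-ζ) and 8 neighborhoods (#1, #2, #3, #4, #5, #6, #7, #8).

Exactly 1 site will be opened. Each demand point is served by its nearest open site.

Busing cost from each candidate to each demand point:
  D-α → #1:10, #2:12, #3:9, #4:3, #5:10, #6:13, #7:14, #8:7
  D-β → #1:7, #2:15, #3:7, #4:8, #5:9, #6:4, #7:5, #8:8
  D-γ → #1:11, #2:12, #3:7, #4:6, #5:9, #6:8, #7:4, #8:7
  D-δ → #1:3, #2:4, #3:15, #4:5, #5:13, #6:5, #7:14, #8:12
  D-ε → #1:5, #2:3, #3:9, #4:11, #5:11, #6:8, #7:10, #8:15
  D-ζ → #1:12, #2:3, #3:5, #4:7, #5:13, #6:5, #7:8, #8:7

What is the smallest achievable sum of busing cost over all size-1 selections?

60

Open {D-ζ}.
  #1→D-ζ 12, #2→D-ζ 3, #3→D-ζ 5, #4→D-ζ 7, #5→D-ζ 13, #6→D-ζ 5, #7→D-ζ 8, #8→D-ζ 7  ⇒ total 60.
Compare {D-β}: total 63.
Compare {D-γ}: total 64.
No size-1 selection does better; minimum is 60.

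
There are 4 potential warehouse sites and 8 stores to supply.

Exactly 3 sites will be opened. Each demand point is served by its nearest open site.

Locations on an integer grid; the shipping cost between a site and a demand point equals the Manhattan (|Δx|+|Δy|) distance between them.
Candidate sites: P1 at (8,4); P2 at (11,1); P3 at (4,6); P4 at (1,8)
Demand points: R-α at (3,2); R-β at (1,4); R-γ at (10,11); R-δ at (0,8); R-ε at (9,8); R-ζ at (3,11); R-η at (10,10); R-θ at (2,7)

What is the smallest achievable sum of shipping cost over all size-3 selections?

39

Open {P1, P3, P4}.
  R-α→P3 5, R-β→P4 4, R-γ→P1 9, R-δ→P4 1, R-ε→P1 5, R-ζ→P4 5, R-η→P1 8, R-θ→P4 2  ⇒ total 39.
Compare {P1, P2, P4}: total 41.
Compare {P2, P3, P4}: total 45.
No size-3 selection does better; minimum is 39.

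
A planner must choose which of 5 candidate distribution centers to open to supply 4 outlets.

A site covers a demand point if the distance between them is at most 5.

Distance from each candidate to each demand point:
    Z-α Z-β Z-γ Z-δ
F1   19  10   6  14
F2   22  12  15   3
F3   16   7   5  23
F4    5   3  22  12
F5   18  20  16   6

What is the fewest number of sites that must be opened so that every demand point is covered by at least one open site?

3

Coverage sets (demand points within 5 of each site):
  F1: {}
  F2: {Z-δ}
  F3: {Z-γ}
  F4: {Z-α, Z-β}
  F5: {}
No 2 sites suffice: every size-2 union leaves at least one demand point uncovered.
But {F2, F3, F4} covers everything, so the minimum is 3.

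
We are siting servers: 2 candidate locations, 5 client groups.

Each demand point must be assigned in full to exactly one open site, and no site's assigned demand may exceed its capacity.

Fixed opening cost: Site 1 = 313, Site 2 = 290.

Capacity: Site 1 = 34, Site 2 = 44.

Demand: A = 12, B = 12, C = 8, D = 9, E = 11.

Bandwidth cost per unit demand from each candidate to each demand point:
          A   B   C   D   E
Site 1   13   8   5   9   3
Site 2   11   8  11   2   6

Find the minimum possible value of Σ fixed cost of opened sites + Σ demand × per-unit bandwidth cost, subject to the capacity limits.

Open {Site 1, Site 2}; cheapest assignment that respects the capacities:
  Site 1 (cap 34, load 31): B, C, E — cost 12×8 + 8×5 + 11×3 = 169
  Site 2 (cap 44, load 21): A, D — cost 12×11 + 9×2 = 150
  Shipping 319, fixed 603 → total 922.
  Any other capacity-feasible assignment to {Site 1, Site 2} ships for at least 319.
Total demand is 52 and no other set of sites has combined capacity ≥ 52, so {Site 1, Site 2} is the only feasible choice of open sites. Minimum: 922.

922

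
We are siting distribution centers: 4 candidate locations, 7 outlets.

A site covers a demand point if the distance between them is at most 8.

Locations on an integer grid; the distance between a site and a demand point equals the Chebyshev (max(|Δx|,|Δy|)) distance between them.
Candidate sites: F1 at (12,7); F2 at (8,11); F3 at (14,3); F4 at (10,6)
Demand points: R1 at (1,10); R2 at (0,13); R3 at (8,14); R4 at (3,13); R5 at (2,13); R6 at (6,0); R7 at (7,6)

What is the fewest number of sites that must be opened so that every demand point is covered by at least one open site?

Coverage sets (demand points within 8 of each site):
  F1: {R3, R6, R7}
  F2: {R1, R2, R3, R4, R5, R7}
  F3: {R6, R7}
  F4: {R3, R4, R5, R6, R7}
No single site covers all 7 demand points.
But {F1, F2} covers everything, so the minimum is 2.

2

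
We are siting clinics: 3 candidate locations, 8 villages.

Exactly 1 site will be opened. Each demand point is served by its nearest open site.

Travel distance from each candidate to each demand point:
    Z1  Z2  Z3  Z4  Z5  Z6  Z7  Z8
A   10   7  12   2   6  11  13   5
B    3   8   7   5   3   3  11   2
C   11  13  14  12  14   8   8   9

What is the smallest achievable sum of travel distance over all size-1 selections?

Open {B}.
  Z1→B 3, Z2→B 8, Z3→B 7, Z4→B 5, Z5→B 3, Z6→B 3, Z7→B 11, Z8→B 2  ⇒ total 42.
Compare {A}: total 66.
Compare {C}: total 89.

42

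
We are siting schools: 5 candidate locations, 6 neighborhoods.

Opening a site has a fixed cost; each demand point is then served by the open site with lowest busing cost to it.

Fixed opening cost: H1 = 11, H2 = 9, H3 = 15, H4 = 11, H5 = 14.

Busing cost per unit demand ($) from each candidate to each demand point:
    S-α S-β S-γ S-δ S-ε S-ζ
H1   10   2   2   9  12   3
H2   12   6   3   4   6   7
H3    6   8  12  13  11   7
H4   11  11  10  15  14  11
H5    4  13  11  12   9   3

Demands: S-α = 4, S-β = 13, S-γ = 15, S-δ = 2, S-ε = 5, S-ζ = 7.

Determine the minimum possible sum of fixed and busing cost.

Open {H1, H2, H5}: assign each demand point to its cheapest open site.
  S-α→H5 4×4=16, S-β→H1 13×2=26, S-γ→H1 15×2=30, S-δ→H2 2×4=8, S-ε→H2 5×6=30, S-ζ→H1 7×3=21
  busing cost 131, fixed 34 → total 165.
Compare {H1, H2, H3}: busing cost 139 + fixed 35 = 174.
Compare {H1, H2}: busing cost 155 + fixed 20 = 175.
Compare {H1, H2, H4, H5}: busing cost 131 + fixed 45 = 176.
All other subsets cost ≥ 174. Minimum total cost: 165.

165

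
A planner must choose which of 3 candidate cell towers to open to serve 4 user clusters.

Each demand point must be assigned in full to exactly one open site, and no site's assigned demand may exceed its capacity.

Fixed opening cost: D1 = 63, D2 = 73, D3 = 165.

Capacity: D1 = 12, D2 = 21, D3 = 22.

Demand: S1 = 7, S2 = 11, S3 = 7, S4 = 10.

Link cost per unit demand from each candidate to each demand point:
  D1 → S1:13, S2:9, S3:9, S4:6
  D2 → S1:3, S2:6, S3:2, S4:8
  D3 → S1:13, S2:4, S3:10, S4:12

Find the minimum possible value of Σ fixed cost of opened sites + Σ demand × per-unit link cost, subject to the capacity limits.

437

Open {D2, D3}; cheapest assignment that respects the capacities:
  D2 (cap 21, load 14): S1, S3 — cost 7×3 + 7×2 = 35
  D3 (cap 22, load 21): S2, S4 — cost 11×4 + 10×12 = 164
  Shipping 199, fixed 238 → total 437.
  Any other capacity-feasible assignment to {D2, D3} ships for at least 199.
Compare {D1, D2, D3}: its best feasible assignment gives total 440.
Every other set of open sites that can feasibly serve all demand totals ≥ 440 even under its best assignment. Minimum: 437.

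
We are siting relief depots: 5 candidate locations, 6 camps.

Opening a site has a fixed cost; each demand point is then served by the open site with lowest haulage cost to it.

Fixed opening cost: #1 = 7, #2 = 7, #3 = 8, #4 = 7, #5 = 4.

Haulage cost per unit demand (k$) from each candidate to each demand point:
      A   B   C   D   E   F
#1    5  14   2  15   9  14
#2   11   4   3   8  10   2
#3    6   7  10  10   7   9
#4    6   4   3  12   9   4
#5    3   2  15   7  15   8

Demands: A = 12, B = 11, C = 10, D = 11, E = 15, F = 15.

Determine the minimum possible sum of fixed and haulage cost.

316

Open {#1, #2, #3, #5}: assign each demand point to its cheapest open site.
  A→#5 12×3=36, B→#5 11×2=22, C→#1 10×2=20, D→#5 11×7=77, E→#3 15×7=105, F→#2 15×2=30
  haulage cost 290, fixed 26 → total 316.
Compare {#2, #3, #5}: haulage cost 300 + fixed 19 = 319.
Compare {#1, #2, #3, #4, #5}: haulage cost 290 + fixed 33 = 323.
Compare {#2, #3, #4, #5}: haulage cost 300 + fixed 26 = 326.
All other subsets cost ≥ 319. Minimum total cost: 316.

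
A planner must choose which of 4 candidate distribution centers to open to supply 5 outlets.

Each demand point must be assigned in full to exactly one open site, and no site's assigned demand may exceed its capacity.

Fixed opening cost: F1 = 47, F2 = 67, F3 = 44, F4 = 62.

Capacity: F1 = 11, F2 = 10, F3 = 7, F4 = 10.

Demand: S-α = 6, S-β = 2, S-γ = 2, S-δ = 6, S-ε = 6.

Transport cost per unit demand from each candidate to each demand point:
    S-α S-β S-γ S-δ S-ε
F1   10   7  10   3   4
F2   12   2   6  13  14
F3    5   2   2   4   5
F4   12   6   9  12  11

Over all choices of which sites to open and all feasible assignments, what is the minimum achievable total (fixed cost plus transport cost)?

294

Open {F1, F2, F3}; cheapest assignment that respects the capacities:
  F1 (cap 11, load 6): S-δ — cost 6×3 = 18
  F2 (cap 10, load 10): S-α, S-β, S-γ — cost 6×12 + 2×2 + 2×6 = 88
  F3 (cap 7, load 6): S-ε — cost 6×5 = 30
  Shipping 136, fixed 158 → total 294.
  Any other capacity-feasible assignment to {F1, F2, F3} ships for at least 136.
Compare {F1, F3, F4}: its best feasible assignment gives total 297.
Compare {F1, F2, F4}: its best feasible assignment gives total 348.
Every other set of open sites that can feasibly serve all demand totals ≥ 297 even under its best assignment. Minimum: 294.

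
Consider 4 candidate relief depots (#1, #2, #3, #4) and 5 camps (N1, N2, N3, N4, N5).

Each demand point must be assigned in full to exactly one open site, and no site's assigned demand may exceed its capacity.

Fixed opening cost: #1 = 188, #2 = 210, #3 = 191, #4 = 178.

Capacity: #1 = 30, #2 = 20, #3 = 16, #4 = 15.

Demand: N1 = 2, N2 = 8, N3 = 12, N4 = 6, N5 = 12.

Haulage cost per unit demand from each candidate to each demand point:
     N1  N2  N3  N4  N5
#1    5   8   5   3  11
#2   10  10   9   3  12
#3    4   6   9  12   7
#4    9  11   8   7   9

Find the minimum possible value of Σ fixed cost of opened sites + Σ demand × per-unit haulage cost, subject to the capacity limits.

Open {#1, #3}; cheapest assignment that respects the capacities:
  #1 (cap 30, load 26): N2, N3, N4 — cost 8×8 + 12×5 + 6×3 = 142
  #3 (cap 16, load 14): N1, N5 — cost 2×4 + 12×7 = 92
  Shipping 234, fixed 379 → total 613.
  Any other capacity-feasible assignment to {#1, #3} ships for at least 234.
Compare {#1, #4}: its best feasible assignment gives total 626.
Compare {#1, #2}: its best feasible assignment gives total 694.
Every other set of open sites that can feasibly serve all demand totals ≥ 626 even under its best assignment. Minimum: 613.

613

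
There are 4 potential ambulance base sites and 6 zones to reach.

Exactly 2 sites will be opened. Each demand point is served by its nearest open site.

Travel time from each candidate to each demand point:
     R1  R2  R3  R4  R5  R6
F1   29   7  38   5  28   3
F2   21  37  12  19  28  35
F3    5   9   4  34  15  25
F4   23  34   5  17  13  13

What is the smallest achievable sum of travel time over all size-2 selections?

Open {F1, F3}.
  R1→F3 5, R2→F1 7, R3→F3 4, R4→F1 5, R5→F3 15, R6→F1 3  ⇒ total 39.
Compare {F1, F4}: total 56.
Compare {F3, F4}: total 61.
No size-2 selection does better; minimum is 39.

39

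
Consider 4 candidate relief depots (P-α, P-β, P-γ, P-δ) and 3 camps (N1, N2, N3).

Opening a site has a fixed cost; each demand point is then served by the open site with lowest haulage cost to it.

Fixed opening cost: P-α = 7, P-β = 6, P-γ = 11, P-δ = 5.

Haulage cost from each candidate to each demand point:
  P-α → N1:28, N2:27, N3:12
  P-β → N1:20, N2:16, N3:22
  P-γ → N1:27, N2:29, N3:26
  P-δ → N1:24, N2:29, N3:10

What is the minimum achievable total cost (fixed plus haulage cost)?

Open {P-β, P-δ}: assign each demand point to its cheapest open site.
  N1→P-β 20, N2→P-β 16, N3→P-δ 10
  haulage cost 46, fixed 11 → total 57.
Compare {P-α, P-β}: haulage cost 48 + fixed 13 = 61.
Compare {P-β}: haulage cost 58 + fixed 6 = 64.
Compare {P-α, P-β, P-δ}: haulage cost 46 + fixed 18 = 64.
All other subsets cost ≥ 61. Minimum total cost: 57.

57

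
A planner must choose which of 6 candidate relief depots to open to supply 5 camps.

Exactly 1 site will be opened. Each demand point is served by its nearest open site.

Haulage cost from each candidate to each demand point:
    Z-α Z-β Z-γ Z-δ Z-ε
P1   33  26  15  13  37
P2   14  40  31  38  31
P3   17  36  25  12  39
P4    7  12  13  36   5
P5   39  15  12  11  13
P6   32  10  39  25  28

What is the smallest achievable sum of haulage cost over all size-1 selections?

73

Open {P4}.
  Z-α→P4 7, Z-β→P4 12, Z-γ→P4 13, Z-δ→P4 36, Z-ε→P4 5  ⇒ total 73.
Compare {P5}: total 90.
Compare {P1}: total 124.
No size-1 selection does better; minimum is 73.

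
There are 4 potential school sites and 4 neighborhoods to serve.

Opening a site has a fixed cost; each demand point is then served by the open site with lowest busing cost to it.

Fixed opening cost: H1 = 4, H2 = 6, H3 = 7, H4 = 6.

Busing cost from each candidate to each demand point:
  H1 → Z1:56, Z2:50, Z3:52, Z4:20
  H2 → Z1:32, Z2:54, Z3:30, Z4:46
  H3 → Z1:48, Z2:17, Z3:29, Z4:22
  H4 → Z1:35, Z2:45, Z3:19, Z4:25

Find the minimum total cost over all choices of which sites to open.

106

Open {H3, H4}: assign each demand point to its cheapest open site.
  Z1→H4 35, Z2→H3 17, Z3→H4 19, Z4→H3 22
  busing cost 93, fixed 13 → total 106.
Compare {H1, H3, H4}: busing cost 91 + fixed 17 = 108.
Compare {H2, H3, H4}: busing cost 90 + fixed 19 = 109.
Compare {H1, H2, H3, H4}: busing cost 88 + fixed 23 = 111.
All other subsets cost ≥ 108. Minimum total cost: 106.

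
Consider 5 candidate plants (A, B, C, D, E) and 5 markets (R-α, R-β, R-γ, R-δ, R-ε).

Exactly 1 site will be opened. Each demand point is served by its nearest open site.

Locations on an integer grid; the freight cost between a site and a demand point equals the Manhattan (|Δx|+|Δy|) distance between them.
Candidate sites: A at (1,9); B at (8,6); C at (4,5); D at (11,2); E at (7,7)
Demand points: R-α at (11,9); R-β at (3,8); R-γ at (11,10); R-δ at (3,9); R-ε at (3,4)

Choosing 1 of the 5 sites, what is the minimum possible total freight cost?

Open {E}.
  R-α→E 6, R-β→E 5, R-γ→E 7, R-δ→E 6, R-ε→E 7  ⇒ total 31.
Compare {A}: total 33.
Compare {C}: total 34.
No size-1 selection does better; minimum is 31.

31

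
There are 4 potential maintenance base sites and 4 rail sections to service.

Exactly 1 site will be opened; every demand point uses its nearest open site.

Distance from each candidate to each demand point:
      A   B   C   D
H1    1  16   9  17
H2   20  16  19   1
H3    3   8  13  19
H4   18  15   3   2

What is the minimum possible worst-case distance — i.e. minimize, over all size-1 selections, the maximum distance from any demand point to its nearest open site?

17

Open {H1}.
  Farthest demand point is D at distance 17 (to H1); all others are ≤ 17.
With {H4} the worst case is 18.
With {H3} the worst case is 19.
No size-1 selection achieves below 17.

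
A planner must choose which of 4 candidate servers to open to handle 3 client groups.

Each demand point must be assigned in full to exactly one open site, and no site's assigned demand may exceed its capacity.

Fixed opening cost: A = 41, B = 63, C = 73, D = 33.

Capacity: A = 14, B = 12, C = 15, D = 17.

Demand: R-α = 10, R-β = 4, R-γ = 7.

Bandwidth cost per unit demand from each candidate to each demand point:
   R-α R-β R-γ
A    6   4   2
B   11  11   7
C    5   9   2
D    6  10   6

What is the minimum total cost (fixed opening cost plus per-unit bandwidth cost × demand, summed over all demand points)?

164

Open {A, D}; cheapest assignment that respects the capacities:
  A (cap 14, load 11): R-β, R-γ — cost 4×4 + 7×2 = 30
  D (cap 17, load 10): R-α — cost 10×6 = 60
  Shipping 90, fixed 74 → total 164.
  Any other capacity-feasible assignment to {A, D} ships for at least 90.
Compare {A, C}: its best feasible assignment gives total 194.
Compare {C, D}: its best feasible assignment gives total 216.
Every other set of open sites that can feasibly serve all demand totals ≥ 194 even under its best assignment. Minimum: 164.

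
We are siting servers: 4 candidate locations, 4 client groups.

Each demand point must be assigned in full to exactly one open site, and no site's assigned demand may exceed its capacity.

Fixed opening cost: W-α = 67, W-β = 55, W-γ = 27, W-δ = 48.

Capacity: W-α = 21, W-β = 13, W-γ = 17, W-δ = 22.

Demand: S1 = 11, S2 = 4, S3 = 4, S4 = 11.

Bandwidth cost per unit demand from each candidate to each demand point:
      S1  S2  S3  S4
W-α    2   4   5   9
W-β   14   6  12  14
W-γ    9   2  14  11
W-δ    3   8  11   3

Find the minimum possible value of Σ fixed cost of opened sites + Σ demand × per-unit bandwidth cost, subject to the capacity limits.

Open {W-γ, W-δ}; cheapest assignment that respects the capacities:
  W-γ (cap 17, load 8): S2, S3 — cost 4×2 + 4×14 = 64
  W-δ (cap 22, load 22): S1, S4 — cost 11×3 + 11×3 = 66
  Shipping 130, fixed 75 → total 205.
  Any other capacity-feasible assignment to {W-γ, W-δ} ships for at least 130.
Compare {W-α, W-δ}: its best feasible assignment gives total 206.
Compare {W-α, W-γ, W-δ}: its best feasible assignment gives total 225.
Every other set of open sites that can feasibly serve all demand totals ≥ 206 even under its best assignment. Minimum: 205.

205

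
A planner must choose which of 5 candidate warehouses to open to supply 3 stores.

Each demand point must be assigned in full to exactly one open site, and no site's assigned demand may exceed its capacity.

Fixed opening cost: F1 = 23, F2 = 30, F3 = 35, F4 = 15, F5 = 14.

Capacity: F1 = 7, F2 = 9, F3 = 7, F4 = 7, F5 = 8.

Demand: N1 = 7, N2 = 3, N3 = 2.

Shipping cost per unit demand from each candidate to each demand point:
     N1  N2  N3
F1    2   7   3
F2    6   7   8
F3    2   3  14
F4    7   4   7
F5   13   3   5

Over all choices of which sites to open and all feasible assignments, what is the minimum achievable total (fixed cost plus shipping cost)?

Open {F1, F5}; cheapest assignment that respects the capacities:
  F1 (cap 7, load 7): N1 — cost 7×2 = 14
  F5 (cap 8, load 5): N2, N3 — cost 3×3 + 2×5 = 19
  Shipping 33, fixed 37 → total 70.
  Any other capacity-feasible assignment to {F1, F5} ships for at least 33.
Compare {F1, F4}: its best feasible assignment gives total 78.
Compare {F3, F5}: its best feasible assignment gives total 82.
Every other set of open sites that can feasibly serve all demand totals ≥ 78 even under its best assignment. Minimum: 70.

70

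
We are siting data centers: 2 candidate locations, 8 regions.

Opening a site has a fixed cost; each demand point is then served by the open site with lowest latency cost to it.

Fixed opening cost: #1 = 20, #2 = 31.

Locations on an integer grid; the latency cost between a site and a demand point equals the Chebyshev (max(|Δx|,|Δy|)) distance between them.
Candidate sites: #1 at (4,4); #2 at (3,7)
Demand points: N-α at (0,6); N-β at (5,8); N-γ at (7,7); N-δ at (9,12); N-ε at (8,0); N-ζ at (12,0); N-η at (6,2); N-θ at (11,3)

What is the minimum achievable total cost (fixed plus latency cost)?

Open {#1}: assign each demand point to its cheapest open site.
  N-α→#1 4, N-β→#1 4, N-γ→#1 3, N-δ→#1 8, N-ε→#1 4, N-ζ→#1 8, N-η→#1 2, N-θ→#1 7
  latency cost 40, fixed 20 → total 60.
Compare {#2}: latency cost 44 + fixed 31 = 75.
Compare {#1, #2}: latency cost 35 + fixed 51 = 86.

60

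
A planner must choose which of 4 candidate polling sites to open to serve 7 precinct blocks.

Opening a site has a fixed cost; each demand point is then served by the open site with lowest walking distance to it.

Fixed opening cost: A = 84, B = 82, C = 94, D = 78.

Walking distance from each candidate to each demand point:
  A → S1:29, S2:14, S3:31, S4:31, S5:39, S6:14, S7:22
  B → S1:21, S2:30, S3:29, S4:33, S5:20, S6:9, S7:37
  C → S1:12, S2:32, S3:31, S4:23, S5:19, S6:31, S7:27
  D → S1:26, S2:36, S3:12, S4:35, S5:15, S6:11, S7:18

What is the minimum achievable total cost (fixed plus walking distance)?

Open {D}: assign each demand point to its cheapest open site.
  S1→D 26, S2→D 36, S3→D 12, S4→D 35, S5→D 15, S6→D 11, S7→D 18
  walking distance 153, fixed 78 → total 231.
Compare {B}: walking distance 179 + fixed 82 = 261.
Compare {A}: walking distance 180 + fixed 84 = 264.
Compare {C}: walking distance 175 + fixed 94 = 269.
All other subsets cost ≥ 261. Minimum total cost: 231.

231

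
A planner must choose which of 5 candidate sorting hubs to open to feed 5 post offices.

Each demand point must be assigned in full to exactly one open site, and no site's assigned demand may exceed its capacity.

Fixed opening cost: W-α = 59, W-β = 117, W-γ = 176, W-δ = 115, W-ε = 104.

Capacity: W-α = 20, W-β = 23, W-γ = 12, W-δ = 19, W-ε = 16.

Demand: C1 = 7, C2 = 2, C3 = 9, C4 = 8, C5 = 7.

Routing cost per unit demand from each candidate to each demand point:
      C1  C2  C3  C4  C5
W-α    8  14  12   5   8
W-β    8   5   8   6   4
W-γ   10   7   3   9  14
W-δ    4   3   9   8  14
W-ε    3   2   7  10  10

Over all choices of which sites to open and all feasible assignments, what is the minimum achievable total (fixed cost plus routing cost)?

Open {W-α, W-ε}; cheapest assignment that respects the capacities:
  W-α (cap 20, load 17): C2, C4, C5 — cost 2×14 + 8×5 + 7×8 = 124
  W-ε (cap 16, load 16): C1, C3 — cost 7×3 + 9×7 = 84
  Shipping 208, fixed 163 → total 371.
  Any other capacity-feasible assignment to {W-α, W-ε} ships for at least 208.
Compare {W-α, W-β}: its best feasible assignment gives total 382.
Compare {W-α, W-δ}: its best feasible assignment gives total 385.
Every other set of open sites that can feasibly serve all demand totals ≥ 382 even under its best assignment. Minimum: 371.

371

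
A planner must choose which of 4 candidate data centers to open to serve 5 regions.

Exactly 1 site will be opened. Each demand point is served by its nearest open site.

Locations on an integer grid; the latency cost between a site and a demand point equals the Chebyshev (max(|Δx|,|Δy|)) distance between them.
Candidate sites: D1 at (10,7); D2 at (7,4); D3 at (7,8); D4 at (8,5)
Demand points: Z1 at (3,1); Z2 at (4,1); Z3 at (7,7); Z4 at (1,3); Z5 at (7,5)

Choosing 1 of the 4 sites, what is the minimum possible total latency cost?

17

Open {D2}.
  Z1→D2 4, Z2→D2 3, Z3→D2 3, Z4→D2 6, Z5→D2 1  ⇒ total 17.
Compare {D4}: total 19.
Compare {D3}: total 24.
No size-1 selection does better; minimum is 17.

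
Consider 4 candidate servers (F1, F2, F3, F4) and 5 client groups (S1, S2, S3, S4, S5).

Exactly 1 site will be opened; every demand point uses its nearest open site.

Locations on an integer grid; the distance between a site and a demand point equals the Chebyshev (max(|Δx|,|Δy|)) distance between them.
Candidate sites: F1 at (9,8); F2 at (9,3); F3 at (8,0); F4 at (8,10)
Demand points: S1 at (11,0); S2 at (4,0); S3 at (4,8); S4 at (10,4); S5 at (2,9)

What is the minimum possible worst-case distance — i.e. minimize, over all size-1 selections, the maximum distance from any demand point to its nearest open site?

Open {F2}.
  Farthest demand point is S5 at distance 7 (to F2); all others are ≤ 7.
With {F1} the worst case is 8.
With {F3} the worst case is 9.
No size-1 selection achieves below 7.

7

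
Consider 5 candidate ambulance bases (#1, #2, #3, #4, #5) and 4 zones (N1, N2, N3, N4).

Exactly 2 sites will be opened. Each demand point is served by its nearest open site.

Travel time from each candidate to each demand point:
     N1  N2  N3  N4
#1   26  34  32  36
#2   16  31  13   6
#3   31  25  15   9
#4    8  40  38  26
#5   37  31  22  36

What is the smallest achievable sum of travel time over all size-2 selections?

57

Open {#3, #4}.
  N1→#4 8, N2→#3 25, N3→#3 15, N4→#3 9  ⇒ total 57.
Compare {#2, #4}: total 58.
Compare {#2, #3}: total 60.
No size-2 selection does better; minimum is 57.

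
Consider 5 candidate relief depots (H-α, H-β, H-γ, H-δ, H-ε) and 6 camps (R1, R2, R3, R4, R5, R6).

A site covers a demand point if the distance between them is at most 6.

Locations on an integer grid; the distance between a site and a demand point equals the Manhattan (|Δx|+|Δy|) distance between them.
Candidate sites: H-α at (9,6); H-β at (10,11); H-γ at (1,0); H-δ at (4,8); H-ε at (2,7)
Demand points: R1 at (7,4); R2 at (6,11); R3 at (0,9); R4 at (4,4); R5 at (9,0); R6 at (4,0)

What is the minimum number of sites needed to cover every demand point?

Coverage sets (demand points within 6 of each site):
  H-α: {R1, R5}
  H-β: {R2}
  H-γ: {R6}
  H-δ: {R2, R3, R4}
  H-ε: {R3, R4}
No 2 sites suffice: every size-2 union leaves at least one demand point uncovered.
But {H-α, H-γ, H-δ} covers everything, so the minimum is 3.

3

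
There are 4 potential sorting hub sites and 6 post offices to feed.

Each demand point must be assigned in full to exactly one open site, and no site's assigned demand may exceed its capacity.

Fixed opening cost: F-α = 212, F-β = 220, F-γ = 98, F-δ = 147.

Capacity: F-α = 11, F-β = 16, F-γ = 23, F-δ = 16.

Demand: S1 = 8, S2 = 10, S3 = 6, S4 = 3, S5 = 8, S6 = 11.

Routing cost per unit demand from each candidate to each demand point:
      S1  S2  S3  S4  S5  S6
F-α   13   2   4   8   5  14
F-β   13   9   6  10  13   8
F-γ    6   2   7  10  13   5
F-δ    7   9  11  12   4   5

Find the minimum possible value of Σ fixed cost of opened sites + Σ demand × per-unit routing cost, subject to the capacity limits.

668

Open {F-α, F-γ, F-δ}; cheapest assignment that respects the capacities:
  F-α (cap 11, load 9): S3, S4 — cost 6×4 + 3×8 = 48
  F-γ (cap 23, load 21): S2, S6 — cost 10×2 + 11×5 = 75
  F-δ (cap 16, load 16): S1, S5 — cost 8×7 + 8×4 = 88
  Shipping 211, fixed 457 → total 668.
  Any other capacity-feasible assignment to {F-α, F-γ, F-δ} ships for at least 211.
Compare {F-β, F-γ, F-δ}: its best feasible assignment gives total 694.
Compare {F-α, F-β, F-γ}: its best feasible assignment gives total 809.
Every other set of open sites that can feasibly serve all demand totals ≥ 694 even under its best assignment. Minimum: 668.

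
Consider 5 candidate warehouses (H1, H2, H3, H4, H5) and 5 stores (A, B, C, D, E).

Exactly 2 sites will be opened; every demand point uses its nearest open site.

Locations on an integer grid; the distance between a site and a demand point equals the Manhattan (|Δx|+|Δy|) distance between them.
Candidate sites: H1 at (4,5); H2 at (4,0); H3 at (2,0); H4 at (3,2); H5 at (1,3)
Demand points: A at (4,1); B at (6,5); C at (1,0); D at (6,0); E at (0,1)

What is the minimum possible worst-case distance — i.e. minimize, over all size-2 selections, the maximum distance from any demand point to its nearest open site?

4

Open {H1, H3}.
  Farthest demand point is D at distance 4 (to H3); all others are ≤ 4.
With {H1, H2} the worst case is 5.
With {H1, H4} the worst case is 5.
No size-2 selection achieves below 4.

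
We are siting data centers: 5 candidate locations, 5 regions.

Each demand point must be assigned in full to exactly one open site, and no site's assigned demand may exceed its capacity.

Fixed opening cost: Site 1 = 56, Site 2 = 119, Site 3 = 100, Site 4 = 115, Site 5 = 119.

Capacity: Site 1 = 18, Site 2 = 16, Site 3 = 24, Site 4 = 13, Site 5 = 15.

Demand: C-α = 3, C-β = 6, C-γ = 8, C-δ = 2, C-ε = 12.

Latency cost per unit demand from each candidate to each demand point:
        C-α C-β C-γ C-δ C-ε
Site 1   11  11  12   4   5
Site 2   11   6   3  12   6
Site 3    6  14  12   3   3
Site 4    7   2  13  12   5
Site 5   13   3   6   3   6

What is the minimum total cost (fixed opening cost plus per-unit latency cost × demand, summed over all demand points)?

Open {Site 1, Site 2}; cheapest assignment that respects the capacities:
  Site 1 (cap 18, load 17): C-α, C-δ, C-ε — cost 3×11 + 2×4 + 12×5 = 101
  Site 2 (cap 16, load 14): C-β, C-γ — cost 6×6 + 8×3 = 60
  Shipping 161, fixed 175 → total 336.
  Any other capacity-feasible assignment to {Site 1, Site 2} ships for at least 161.
Compare {Site 2, Site 3}: its best feasible assignment gives total 339.
Compare {Site 1, Site 5}: its best feasible assignment gives total 342.
Every other set of open sites that can feasibly serve all demand totals ≥ 339 even under its best assignment. Minimum: 336.

336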